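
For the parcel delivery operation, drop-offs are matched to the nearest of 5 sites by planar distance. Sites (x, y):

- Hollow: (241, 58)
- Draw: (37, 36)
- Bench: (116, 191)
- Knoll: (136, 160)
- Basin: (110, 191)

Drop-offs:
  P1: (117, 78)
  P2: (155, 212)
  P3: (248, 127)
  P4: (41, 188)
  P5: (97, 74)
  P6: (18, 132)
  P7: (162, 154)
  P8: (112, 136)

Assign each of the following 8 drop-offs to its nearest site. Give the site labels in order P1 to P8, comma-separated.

Knoll, Bench, Hollow, Basin, Draw, Draw, Knoll, Knoll

P1 → Knoll (d²=7085.00)
P2 → Bench (d²=1962.00)
P3 → Hollow (d²=4810.00)
P4 → Basin (d²=4770.00)
P5 → Draw (d²=5044.00)
P6 → Draw (d²=9577.00)
P7 → Knoll (d²=712.00)
P8 → Knoll (d²=1152.00)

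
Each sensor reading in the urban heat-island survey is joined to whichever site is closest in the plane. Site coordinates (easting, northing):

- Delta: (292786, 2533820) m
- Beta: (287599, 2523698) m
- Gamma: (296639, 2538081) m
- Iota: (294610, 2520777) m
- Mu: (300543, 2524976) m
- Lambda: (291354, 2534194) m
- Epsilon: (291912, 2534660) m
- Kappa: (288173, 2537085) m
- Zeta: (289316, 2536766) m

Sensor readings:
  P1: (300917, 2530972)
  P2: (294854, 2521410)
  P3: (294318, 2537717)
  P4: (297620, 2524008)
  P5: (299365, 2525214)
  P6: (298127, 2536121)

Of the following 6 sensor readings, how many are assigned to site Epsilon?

0

P1 → Mu
P2 → Iota
P3 → Gamma
P4 → Mu
P5 → Mu
P6 → Gamma
0 of the 6 go to Epsilon.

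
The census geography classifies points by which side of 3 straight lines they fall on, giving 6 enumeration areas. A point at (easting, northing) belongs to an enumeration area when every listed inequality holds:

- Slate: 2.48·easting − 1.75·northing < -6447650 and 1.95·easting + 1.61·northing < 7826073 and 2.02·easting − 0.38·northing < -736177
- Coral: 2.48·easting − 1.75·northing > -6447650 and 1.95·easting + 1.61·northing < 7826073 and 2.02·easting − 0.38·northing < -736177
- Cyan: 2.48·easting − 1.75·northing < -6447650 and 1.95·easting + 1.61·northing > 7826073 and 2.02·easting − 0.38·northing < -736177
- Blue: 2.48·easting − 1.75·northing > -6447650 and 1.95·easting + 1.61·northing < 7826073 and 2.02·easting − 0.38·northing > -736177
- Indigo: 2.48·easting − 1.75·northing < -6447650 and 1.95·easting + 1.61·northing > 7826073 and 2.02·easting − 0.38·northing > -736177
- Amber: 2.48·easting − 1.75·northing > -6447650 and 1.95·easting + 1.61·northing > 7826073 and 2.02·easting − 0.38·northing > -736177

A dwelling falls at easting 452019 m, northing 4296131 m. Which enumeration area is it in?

2.48·452019 − 1.75·4296131 = -6397222.130, which is > -6447650
1.95·452019 + 1.61·4296131 = 7798207.960, which is < 7826073
2.02·452019 − 0.38·4296131 = -719451.400, which is > -736177
This sign pattern matches Blue.

Blue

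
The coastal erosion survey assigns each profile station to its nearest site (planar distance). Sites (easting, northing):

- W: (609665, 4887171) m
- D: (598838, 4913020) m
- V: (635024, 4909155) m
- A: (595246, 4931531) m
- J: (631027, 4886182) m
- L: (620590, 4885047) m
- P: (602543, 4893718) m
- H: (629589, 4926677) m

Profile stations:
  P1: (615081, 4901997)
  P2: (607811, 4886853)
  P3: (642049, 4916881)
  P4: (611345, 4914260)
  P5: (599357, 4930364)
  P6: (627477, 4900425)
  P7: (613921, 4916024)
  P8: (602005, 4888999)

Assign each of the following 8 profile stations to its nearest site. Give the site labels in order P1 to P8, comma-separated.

P1 → P (d²=225743285.00)
P2 → W (d²=3538440.00)
P3 → V (d²=109041701.00)
P4 → D (d²=157962649.00)
P5 → A (d²=18262210.00)
P6 → V (d²=133170109.00)
P7 → D (d²=236520905.00)
P8 → P (d²=22558405.00)

P, W, V, D, A, V, D, P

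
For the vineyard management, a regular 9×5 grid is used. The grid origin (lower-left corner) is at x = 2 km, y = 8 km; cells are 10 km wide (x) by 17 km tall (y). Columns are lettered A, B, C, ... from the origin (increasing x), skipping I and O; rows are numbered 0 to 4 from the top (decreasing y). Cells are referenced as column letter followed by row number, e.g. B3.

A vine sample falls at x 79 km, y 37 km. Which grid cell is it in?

Column index: ⌊(79 − 2) / 10⌋ = ⌊7.700⌋ = 7 → column H
Row offset from origin: ⌊(37 − 8) / 17⌋ = ⌊1.706⌋ = 1 → row 3 (counted from top)

H3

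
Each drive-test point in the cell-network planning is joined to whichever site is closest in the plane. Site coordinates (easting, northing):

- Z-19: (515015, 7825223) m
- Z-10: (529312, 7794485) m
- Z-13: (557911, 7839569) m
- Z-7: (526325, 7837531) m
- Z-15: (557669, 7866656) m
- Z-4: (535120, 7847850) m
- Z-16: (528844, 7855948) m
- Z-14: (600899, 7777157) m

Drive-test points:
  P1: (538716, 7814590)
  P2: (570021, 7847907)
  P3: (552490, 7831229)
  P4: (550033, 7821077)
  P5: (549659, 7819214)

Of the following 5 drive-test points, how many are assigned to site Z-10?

P1 → Z-10
P2 → Z-13
P3 → Z-13
P4 → Z-13
P5 → Z-13
1 of the 5 goes to Z-10.

1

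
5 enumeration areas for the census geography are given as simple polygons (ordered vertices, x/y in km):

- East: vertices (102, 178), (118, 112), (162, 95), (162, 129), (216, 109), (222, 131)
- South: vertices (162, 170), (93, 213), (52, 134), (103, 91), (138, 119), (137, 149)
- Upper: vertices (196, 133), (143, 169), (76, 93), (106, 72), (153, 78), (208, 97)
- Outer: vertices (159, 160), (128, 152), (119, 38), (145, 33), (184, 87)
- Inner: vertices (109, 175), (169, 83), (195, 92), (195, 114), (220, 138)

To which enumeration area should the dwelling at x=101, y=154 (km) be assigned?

Cast a ray rightward from (101, 154). For each polygon, the edges (by vertex number in listed order) whose endpoints lie on opposite sides of y = 154, where each meets that height, and whether that is right or left of the point:
East: 1–2 at x≈107.8 (right), 6–1 at x≈163.3 (right) → 2 crossings.
South: 2–3 at x≈62.4 (left), 6–1 at x≈143.0 (right) → 1 crossing.
Upper: 1–2 at x≈165.1 (right), 2–3 at x≈129.8 (right) → 2 crossings.
Outer: 1–2 at x≈135.8 (right), 5–1 at x≈161.1 (right) → 2 crossings.
Inner: 1–2 at x≈122.7 (right), 5–1 at x≈172.0 (right) → 2 crossings.
Only South has an odd count, so the point is inside South.

South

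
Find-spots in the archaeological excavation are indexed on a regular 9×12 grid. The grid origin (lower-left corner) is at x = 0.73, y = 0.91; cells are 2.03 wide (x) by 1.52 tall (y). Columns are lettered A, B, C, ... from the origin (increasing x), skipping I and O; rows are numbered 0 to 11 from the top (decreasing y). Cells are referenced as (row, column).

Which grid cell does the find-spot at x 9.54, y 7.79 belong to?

(7, E)

Column index: ⌊(9.54 − 0.73) / 2.03⌋ = ⌊4.340⌋ = 4 → column E
Row offset from origin: ⌊(7.79 − 0.91) / 1.52⌋ = ⌊4.526⌋ = 4 → row 7 (counted from top)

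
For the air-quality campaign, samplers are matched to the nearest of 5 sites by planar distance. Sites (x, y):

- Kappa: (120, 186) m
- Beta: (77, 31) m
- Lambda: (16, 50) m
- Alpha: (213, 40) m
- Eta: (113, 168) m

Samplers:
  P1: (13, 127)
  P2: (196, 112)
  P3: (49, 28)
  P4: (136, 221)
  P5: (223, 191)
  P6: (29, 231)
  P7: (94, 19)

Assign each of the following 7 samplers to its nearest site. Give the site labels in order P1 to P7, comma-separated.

Lambda, Alpha, Beta, Kappa, Kappa, Kappa, Beta

P1 → Lambda (d²=5938.00)
P2 → Alpha (d²=5473.00)
P3 → Beta (d²=793.00)
P4 → Kappa (d²=1481.00)
P5 → Kappa (d²=10634.00)
P6 → Kappa (d²=10306.00)
P7 → Beta (d²=433.00)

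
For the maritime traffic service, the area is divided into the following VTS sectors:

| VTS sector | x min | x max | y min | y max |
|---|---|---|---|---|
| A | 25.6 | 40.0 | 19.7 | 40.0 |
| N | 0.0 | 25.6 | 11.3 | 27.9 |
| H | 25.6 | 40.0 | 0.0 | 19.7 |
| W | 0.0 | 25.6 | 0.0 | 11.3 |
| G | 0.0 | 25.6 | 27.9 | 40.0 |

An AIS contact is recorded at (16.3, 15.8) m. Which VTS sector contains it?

N

The point has x = 16.3 and y = 15.8.
Only N satisfies 0.0 ≤ x ≤ 25.6 and 11.3 ≤ y ≤ 27.9.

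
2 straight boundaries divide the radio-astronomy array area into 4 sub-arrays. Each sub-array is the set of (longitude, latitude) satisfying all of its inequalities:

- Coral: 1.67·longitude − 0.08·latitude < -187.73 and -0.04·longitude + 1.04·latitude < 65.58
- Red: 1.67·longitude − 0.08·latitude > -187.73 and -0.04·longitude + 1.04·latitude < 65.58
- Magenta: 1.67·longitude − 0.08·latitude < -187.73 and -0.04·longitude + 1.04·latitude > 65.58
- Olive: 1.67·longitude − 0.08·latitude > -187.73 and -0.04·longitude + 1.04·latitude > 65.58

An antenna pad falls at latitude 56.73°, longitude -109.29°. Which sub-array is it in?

1.67·-109.29 − 0.08·56.73 = -187.053, which is > -187.73
-0.04·-109.29 + 1.04·56.73 = 63.371, which is < 65.58
This sign pattern matches Red.

Red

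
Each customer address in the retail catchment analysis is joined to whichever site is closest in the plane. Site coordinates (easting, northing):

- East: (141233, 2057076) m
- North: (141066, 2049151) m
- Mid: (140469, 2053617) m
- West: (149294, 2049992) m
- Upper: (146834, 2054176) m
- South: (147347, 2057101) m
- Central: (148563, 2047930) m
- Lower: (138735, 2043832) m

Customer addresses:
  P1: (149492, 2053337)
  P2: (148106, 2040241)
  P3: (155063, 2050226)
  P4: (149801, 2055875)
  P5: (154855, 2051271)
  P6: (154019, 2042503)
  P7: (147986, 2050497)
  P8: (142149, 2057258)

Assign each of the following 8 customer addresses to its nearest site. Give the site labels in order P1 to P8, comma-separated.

Upper, Central, West, South, West, Central, West, East

P1 → Upper (d²=7768885.00)
P2 → Central (d²=59329570.00)
P3 → West (d²=33336117.00)
P4 → South (d²=7525192.00)
P5 → West (d²=32560562.00)
P6 → Central (d²=59220265.00)
P7 → West (d²=1965889.00)
P8 → East (d²=872180.00)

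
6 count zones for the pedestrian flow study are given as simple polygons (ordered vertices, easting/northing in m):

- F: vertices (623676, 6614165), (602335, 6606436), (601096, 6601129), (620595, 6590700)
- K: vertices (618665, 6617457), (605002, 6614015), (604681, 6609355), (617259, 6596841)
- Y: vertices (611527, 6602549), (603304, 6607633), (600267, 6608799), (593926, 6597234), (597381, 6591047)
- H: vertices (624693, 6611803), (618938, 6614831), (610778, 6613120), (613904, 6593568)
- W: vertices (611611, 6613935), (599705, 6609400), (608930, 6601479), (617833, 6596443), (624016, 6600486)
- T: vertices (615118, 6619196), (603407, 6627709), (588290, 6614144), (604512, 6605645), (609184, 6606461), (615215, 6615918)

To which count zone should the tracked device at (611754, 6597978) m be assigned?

F

Cast a ray rightward from (611754, 6597978). For each polygon, the edges (by vertex number in listed order) whose endpoints lie on opposite sides of northing = 6597978, where each meets that height, and whether that is right or left of the point:
F: 3–4 at easting≈606987.4 (left), 4–1 at easting≈621550.6 (right) → 1 crossing.
K: 3–4 at easting≈616116.2 (right), 4–1 at easting≈617336.5 (right) → 2 crossings.
Y: 3–4 at easting≈594333.9 (left), 5–1 at easting≈605905.3 (left) → 0 crossings.
H: 3–4 at easting≈613198.9 (right), 4–1 at easting≈616513.2 (right) → 2 crossings.
W: 3–4 at easting≈615119.3 (right), 4–5 at easting≈620180.5 (right) → 2 crossings.
T: no edge straddles that height → 0 crossings.
Only F has an odd count, so the point is inside F.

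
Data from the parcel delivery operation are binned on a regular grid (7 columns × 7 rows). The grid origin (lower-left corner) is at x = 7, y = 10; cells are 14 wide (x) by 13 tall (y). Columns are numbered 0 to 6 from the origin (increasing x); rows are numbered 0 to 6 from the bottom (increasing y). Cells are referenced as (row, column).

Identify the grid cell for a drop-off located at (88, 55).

(3, 5)

Column index: ⌊(88 − 7) / 14⌋ = ⌊5.786⌋ = 5
Row offset from origin: ⌊(55 − 10) / 13⌋ = ⌊3.462⌋ = 3 → row 3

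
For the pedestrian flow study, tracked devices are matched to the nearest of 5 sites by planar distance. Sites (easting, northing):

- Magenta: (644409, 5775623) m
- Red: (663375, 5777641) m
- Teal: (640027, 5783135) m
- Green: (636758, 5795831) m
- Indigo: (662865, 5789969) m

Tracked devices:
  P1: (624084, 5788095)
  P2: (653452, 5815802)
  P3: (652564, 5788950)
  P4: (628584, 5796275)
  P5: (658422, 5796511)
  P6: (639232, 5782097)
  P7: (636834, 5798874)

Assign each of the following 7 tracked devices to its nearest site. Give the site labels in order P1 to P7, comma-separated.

P1 → Green (d²=220475972.00)
P2 → Green (d²=677530477.00)
P3 → Indigo (d²=107148962.00)
P4 → Green (d²=67011412.00)
P5 → Indigo (d²=62538013.00)
P6 → Teal (d²=1709469.00)
P7 → Green (d²=9265625.00)

Green, Green, Indigo, Green, Indigo, Teal, Green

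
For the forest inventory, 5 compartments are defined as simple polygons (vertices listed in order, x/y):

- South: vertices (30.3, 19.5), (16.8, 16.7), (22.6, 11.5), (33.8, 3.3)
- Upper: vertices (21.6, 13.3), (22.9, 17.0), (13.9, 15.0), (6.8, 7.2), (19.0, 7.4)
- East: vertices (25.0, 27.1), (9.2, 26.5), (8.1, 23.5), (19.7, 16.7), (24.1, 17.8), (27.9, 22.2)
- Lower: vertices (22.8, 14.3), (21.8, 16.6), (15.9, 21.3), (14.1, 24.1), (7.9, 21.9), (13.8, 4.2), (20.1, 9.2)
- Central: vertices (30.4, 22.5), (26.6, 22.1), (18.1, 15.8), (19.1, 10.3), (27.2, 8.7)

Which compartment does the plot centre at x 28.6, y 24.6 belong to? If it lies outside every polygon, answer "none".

Cast a ray rightward from (28.6, 24.6). For each polygon, the edges (by vertex number in listed order) whose endpoints lie on opposite sides of y = 24.6, where each meets that height, and whether that is right or left of the point:
South: no edge straddles that height → 0 crossings.
Upper: no edge straddles that height → 0 crossings.
East: 2–3 at x≈8.50 (left), 6–1 at x≈26.48 (left) → 0 crossings.
Lower: no edge straddles that height → 0 crossings.
Central: no edge straddles that height → 0 crossings.
All counts are even, so the point lies outside every listed polygon.

none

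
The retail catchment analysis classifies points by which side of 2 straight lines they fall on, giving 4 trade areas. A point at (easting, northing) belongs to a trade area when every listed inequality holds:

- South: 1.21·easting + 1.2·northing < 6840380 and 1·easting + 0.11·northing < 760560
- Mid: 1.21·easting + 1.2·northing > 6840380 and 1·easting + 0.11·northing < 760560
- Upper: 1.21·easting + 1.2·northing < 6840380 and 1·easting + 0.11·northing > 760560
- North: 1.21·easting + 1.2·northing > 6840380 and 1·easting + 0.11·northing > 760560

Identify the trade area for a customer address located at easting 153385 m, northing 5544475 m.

Upper

1.21·153385 + 1.2·5544475 = 6838965.850, which is < 6840380
1·153385 + 0.11·5544475 = 763277.250, which is > 760560
This sign pattern matches Upper.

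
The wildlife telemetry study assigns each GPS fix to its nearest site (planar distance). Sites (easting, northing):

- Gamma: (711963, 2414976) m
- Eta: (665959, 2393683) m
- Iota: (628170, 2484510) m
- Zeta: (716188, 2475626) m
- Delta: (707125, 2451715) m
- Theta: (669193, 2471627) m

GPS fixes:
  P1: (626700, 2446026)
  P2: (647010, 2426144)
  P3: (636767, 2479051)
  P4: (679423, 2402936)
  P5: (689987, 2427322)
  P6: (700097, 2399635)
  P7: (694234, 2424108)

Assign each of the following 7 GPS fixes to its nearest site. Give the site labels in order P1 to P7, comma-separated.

P1 → Iota (d²=1483179156.00)
P2 → Eta (d²=1412781122.00)
P3 → Iota (d²=103709090.00)
P4 → Eta (d²=266897305.00)
P5 → Gamma (d²=635368292.00)
P6 → Gamma (d²=376148237.00)
P7 → Gamma (d²=397710865.00)

Iota, Eta, Iota, Eta, Gamma, Gamma, Gamma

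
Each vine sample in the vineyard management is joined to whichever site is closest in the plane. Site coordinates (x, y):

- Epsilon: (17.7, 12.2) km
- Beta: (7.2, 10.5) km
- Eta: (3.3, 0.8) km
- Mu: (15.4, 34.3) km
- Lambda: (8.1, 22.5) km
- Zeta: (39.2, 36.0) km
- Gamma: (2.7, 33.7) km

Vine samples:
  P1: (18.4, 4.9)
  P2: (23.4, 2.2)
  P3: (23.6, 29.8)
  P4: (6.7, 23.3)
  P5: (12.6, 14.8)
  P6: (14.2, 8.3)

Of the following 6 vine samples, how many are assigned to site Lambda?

P1 → Epsilon
P2 → Epsilon
P3 → Mu
P4 → Lambda
P5 → Epsilon
P6 → Epsilon
1 of the 6 goes to Lambda.

1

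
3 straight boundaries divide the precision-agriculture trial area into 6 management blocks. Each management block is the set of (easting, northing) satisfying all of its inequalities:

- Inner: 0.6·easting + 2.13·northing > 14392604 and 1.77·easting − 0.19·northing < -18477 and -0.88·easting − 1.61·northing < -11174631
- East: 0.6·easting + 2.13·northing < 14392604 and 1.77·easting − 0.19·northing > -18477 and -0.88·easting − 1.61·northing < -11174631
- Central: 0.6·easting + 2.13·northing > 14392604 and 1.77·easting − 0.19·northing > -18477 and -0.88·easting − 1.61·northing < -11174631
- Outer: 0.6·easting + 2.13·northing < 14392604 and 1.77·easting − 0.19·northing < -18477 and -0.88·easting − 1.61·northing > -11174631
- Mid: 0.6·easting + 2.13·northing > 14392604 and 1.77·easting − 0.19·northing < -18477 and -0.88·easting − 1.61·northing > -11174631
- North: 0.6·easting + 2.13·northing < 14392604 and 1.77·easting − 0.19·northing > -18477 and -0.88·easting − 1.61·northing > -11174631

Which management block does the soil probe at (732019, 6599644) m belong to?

Central

0.6·732019 + 2.13·6599644 = 14496453.120, which is > 14392604
1.77·732019 − 0.19·6599644 = 41741.270, which is > -18477
-0.88·732019 − 1.61·6599644 = -11269603.560, which is < -11174631
This sign pattern matches Central.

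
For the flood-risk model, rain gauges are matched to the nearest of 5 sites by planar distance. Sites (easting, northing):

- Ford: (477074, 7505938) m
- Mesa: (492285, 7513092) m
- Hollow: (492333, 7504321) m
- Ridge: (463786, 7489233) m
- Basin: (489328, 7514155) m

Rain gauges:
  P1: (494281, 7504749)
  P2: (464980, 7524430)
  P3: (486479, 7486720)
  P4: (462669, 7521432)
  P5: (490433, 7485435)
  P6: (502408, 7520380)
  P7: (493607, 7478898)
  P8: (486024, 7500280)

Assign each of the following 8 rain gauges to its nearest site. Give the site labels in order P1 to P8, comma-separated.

Hollow, Ford, Hollow, Ford, Hollow, Mesa, Hollow, Hollow

P1 → Hollow (d²=3977888.00)
P2 → Ford (d²=488218900.00)
P3 → Hollow (d²=344064517.00)
P4 → Ford (d²=447568061.00)
P5 → Hollow (d²=360290996.00)
P6 → Mesa (d²=155590073.00)
P7 → Hollow (d²=647952005.00)
P8 → Hollow (d²=56133162.00)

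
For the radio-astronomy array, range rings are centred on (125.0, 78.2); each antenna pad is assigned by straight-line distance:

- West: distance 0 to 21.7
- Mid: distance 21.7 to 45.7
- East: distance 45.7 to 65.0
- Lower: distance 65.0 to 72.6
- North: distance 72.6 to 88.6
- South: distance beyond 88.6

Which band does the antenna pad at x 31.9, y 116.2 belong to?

South

Distance = √((31.9−125.0)² + (116.2−78.2)²) = √(8667.610 + 1444.000) = 100.557.
88.6 ≤ 100.557 < ∞ → South.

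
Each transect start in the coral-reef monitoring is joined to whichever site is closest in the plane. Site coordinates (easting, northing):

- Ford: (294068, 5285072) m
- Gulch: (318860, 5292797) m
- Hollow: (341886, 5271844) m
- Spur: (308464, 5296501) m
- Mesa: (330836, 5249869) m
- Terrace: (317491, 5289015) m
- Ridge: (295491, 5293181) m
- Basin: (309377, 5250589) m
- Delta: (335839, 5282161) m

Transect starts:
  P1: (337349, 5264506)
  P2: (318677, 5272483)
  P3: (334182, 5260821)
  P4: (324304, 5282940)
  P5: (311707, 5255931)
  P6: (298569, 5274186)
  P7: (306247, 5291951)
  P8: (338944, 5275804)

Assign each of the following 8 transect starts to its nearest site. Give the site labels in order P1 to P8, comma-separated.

P1 → Hollow (d²=74430613.00)
P2 → Terrace (d²=274713620.00)
P3 → Mesa (d²=131142020.00)
P4 → Terrace (d²=83322594.00)
P5 → Basin (d²=33965864.00)
P6 → Ford (d²=138763997.00)
P7 → Spur (d²=25617589.00)
P8 → Hollow (d²=24336964.00)

Hollow, Terrace, Mesa, Terrace, Basin, Ford, Spur, Hollow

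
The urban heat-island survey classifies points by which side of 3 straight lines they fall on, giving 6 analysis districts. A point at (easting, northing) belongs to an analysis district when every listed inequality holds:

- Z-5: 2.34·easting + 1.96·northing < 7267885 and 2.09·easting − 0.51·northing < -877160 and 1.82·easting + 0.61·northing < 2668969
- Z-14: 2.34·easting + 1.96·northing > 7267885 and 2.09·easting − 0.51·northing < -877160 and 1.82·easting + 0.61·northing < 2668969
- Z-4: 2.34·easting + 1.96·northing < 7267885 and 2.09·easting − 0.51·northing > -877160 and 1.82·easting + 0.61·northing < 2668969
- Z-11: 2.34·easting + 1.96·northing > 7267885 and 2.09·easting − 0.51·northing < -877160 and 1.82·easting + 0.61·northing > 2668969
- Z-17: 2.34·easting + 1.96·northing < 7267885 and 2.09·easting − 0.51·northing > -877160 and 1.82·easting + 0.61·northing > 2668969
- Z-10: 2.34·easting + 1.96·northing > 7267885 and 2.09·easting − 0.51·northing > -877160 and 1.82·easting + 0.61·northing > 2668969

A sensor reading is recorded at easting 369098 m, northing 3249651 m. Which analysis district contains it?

Z-5

2.34·369098 + 1.96·3249651 = 7233005.280, which is < 7267885
2.09·369098 − 0.51·3249651 = -885907.190, which is < -877160
1.82·369098 + 0.61·3249651 = 2654045.470, which is < 2668969
This sign pattern matches Z-5.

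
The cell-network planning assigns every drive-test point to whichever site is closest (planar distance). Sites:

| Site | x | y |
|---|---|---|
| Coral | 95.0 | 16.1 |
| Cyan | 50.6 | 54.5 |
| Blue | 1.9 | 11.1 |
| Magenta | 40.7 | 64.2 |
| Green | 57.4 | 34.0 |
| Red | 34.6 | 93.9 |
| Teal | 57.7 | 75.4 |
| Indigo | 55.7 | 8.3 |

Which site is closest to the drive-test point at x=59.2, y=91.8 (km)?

Squared distances to each site:
Coral: 7012.130; Cyan: 1465.250; Blue: 9795.780; Magenta: 1104.010; Green: 3344.080; Red: 609.570; Teal: 271.210; Indigo: 6984.500.
Minimum at Teal.

Teal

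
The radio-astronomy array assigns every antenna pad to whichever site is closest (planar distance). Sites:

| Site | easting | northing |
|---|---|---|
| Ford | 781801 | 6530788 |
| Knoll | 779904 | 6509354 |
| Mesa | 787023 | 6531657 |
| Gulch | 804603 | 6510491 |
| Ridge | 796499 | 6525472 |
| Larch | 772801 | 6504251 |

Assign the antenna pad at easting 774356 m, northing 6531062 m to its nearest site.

Ford

Squared distances to each site:
Ford: 55503101.000; Knoll: 502017568.000; Mesa: 160806914.000; Gulch: 1338047050.000; Ridge: 521560549.000; Larch: 721247746.000.
Minimum at Ford.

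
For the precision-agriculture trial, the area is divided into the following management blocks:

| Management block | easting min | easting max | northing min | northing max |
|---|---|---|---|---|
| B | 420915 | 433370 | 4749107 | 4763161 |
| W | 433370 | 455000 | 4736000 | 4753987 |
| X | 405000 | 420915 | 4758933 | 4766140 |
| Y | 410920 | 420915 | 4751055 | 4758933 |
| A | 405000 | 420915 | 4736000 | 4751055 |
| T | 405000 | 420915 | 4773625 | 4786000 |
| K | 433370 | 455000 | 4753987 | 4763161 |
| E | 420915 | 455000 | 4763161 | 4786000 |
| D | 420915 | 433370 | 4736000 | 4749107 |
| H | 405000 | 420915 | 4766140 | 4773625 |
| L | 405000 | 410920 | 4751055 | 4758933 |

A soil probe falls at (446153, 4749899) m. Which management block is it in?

The point has easting = 446153 and northing = 4749899.
Only W satisfies 433370 ≤ easting ≤ 455000 and 4736000 ≤ northing ≤ 4753987.

W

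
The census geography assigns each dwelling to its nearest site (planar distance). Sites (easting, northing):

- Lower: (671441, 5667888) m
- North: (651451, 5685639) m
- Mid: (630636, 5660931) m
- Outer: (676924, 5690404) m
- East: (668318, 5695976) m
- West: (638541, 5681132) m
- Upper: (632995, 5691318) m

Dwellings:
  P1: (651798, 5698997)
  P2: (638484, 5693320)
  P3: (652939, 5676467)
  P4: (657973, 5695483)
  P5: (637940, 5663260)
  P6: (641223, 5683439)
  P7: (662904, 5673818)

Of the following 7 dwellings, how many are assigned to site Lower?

P1 → North
P2 → Upper
P3 → North
P4 → East
P5 → Mid
P6 → West
P7 → Lower
1 of the 7 goes to Lower.

1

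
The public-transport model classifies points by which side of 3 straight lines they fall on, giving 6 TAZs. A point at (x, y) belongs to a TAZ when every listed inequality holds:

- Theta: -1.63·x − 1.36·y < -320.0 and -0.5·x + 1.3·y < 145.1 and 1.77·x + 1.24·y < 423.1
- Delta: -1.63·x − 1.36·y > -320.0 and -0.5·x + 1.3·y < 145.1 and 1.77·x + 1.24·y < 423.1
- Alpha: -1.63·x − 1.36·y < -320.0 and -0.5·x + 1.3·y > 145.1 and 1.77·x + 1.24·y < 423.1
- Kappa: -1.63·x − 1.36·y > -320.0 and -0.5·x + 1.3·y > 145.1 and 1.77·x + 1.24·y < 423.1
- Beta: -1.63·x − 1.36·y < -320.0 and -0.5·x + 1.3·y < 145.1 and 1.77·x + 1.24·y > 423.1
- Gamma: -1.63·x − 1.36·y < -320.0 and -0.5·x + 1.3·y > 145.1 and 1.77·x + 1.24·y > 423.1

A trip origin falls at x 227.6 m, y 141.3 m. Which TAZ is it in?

-1.63·227.6 − 1.36·141.3 = -563.156, which is < -320.0
-0.5·227.6 + 1.3·141.3 = 69.890, which is < 145.1
1.77·227.6 + 1.24·141.3 = 578.064, which is > 423.1
This sign pattern matches Beta.

Beta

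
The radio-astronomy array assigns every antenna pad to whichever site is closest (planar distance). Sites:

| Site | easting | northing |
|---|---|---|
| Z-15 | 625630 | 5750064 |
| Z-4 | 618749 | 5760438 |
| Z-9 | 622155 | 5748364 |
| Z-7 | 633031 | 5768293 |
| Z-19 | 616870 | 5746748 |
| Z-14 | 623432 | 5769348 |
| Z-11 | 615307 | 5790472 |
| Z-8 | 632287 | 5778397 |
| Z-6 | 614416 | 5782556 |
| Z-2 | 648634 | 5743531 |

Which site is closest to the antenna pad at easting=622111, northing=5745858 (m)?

Z-9

Squared distances to each site:
Z-15: 30073797.000; Z-4: 223879444.000; Z-9: 6281972.000; Z-7: 622575625.000; Z-19: 28260181.000; Z-14: 553525141.000; Z-11: 2036703412.000; Z-8: 1162337497.000; Z-6: 1405956229.000; Z-2: 708884458.000.
Minimum at Z-9.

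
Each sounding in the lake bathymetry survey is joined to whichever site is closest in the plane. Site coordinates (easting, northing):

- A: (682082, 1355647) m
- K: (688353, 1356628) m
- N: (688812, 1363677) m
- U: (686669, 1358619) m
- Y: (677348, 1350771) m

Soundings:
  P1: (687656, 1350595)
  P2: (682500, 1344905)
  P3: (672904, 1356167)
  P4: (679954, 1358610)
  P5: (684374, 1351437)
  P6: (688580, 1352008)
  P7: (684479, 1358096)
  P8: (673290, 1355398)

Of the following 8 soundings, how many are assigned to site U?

1

P1 → K
P2 → Y
P3 → Y
P4 → A
P5 → A
P6 → K
P7 → U
P8 → Y
1 of the 8 goes to U.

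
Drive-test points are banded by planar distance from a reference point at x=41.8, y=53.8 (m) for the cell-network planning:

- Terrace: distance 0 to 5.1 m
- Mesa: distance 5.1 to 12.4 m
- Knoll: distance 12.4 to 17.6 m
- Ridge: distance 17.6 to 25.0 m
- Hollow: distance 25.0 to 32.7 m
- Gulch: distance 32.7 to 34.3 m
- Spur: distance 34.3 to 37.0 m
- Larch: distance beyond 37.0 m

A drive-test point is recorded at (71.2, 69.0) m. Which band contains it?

Gulch

Distance = √((71.2−41.8)² + (69.0−53.8)²) = √(864.360 + 231.040) = 33.097 m.
32.7 ≤ 33.097 < 34.3 → Gulch.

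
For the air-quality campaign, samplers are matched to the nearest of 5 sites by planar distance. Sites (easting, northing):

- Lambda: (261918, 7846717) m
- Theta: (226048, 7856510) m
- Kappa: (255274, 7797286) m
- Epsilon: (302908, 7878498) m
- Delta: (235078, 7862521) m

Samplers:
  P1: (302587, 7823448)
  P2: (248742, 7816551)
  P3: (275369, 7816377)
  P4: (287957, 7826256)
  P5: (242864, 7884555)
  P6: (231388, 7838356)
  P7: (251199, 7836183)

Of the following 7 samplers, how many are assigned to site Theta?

1

P1 → Lambda
P2 → Kappa
P3 → Kappa
P4 → Lambda
P5 → Delta
P6 → Theta
P7 → Lambda
1 of the 7 goes to Theta.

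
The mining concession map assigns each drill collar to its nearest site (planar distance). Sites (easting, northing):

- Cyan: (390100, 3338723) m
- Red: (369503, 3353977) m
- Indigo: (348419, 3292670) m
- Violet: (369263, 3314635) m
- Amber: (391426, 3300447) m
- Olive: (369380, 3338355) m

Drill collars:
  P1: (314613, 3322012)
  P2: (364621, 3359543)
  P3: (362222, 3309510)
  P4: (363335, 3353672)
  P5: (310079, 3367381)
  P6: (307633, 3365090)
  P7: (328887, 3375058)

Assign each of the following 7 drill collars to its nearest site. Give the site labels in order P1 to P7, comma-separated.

P1 → Indigo (d²=2003798600.00)
P2 → Red (d²=54814280.00)
P3 → Violet (d²=75841306.00)
P4 → Red (d²=38137249.00)
P5 → Red (d²=3710878992.00)
P6 → Red (d²=3951395669.00)
P7 → Red (d²=2094068017.00)

Indigo, Red, Violet, Red, Red, Red, Red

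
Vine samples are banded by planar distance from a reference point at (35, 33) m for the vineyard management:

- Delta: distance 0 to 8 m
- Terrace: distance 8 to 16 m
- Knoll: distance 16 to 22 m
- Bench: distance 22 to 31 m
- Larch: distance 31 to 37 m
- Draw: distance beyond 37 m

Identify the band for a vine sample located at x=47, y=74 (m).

Distance = √((47−35)² + (74−33)²) = √(144.000 + 1681.000) = 42.720 m.
37 ≤ 42.720 < ∞ → Draw.

Draw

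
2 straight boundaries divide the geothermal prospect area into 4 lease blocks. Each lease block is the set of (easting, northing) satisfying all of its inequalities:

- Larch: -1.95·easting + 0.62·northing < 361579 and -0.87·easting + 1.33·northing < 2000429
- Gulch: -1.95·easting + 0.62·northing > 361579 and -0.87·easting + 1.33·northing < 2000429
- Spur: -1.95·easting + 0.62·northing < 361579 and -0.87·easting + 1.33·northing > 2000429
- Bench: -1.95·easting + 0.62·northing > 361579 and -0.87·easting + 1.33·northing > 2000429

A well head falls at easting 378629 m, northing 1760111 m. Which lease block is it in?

-1.95·378629 + 0.62·1760111 = 352942.270, which is < 361579
-0.87·378629 + 1.33·1760111 = 2011540.400, which is > 2000429
This sign pattern matches Spur.

Spur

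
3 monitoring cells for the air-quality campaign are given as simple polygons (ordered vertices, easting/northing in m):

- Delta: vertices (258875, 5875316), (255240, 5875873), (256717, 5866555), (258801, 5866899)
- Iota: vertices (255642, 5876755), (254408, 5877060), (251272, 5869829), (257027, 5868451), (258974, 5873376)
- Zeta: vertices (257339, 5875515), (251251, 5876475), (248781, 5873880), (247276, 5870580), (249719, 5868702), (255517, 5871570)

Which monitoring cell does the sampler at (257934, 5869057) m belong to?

Cast a ray rightward from (257934, 5869057). For each polygon, the edges (by vertex number in listed order) whose endpoints lie on opposite sides of northing = 5869057, where each meets that height, and whether that is right or left of the point:
Delta: 2–3 at easting≈256320.4 (left), 4–1 at easting≈258820.0 (right) → 1 crossing.
Iota: 3–4 at easting≈254496.1 (left), 4–5 at easting≈257266.6 (left) → 0 crossings.
Zeta: 4–5 at easting≈249257.2 (left), 5–6 at easting≈250436.7 (left) → 0 crossings.
Only Delta has an odd count, so the point is inside Delta.

Delta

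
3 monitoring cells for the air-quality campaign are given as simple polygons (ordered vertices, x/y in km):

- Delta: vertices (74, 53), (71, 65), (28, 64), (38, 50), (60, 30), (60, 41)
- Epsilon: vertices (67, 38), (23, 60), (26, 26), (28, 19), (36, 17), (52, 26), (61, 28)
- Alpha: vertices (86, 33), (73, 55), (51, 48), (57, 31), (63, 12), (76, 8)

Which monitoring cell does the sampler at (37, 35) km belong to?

Cast a ray rightward from (37, 35). For each polygon, the edges (by vertex number in listed order) whose endpoints lie on opposite sides of y = 35, where each meets that height, and whether that is right or left of the point:
Delta: 4–5 at x≈54.5 (right), 5–6 at x≈60.0 (right) → 2 crossings.
Epsilon: 2–3 at x≈25.2 (left), 7–1 at x≈65.2 (right) → 1 crossing.
Alpha: 1–2 at x≈84.8 (right), 3–4 at x≈55.6 (right) → 2 crossings.
Only Epsilon has an odd count, so the point is inside Epsilon.

Epsilon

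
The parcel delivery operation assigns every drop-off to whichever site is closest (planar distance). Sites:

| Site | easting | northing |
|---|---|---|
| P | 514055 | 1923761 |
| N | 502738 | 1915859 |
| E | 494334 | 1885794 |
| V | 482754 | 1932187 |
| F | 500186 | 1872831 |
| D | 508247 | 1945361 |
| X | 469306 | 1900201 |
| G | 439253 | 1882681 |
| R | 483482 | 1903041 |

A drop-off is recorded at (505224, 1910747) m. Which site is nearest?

Squared distances to each site:
P: 247350757.000; N: 32312740.000; E: 741244309.000; V: 964574500.000; F: 1463004500.000; D: 1207267525.000; X: 1401320840.000; G: 5139873197.000; R: 532097000.000.
Minimum at N.

N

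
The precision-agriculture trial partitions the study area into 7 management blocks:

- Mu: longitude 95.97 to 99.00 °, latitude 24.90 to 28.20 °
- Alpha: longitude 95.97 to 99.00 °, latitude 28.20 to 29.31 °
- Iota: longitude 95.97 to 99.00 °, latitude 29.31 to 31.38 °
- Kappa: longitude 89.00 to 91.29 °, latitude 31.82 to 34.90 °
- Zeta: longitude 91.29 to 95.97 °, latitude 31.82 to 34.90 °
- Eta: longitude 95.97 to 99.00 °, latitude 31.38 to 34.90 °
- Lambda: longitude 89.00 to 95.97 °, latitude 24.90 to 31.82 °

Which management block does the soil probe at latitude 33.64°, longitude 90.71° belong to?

Kappa

The point has longitude = 90.71 and latitude = 33.64.
Only Kappa satisfies 89.00 ≤ longitude ≤ 91.29 and 31.82 ≤ latitude ≤ 34.90.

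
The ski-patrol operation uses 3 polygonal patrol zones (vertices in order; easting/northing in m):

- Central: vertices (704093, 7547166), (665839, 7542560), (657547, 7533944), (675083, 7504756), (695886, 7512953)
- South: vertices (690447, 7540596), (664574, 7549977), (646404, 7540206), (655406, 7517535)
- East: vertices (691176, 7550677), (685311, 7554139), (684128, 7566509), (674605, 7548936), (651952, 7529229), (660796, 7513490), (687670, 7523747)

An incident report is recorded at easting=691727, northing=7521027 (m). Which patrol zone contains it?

Cast a ray rightward from (691727, 7521027). For each polygon, the edges (by vertex number in listed order) whose endpoints lie on opposite sides of northing = 7521027, where each meets that height, and whether that is right or left of the point:
Central: 3–4 at easting≈665307.5 (left), 5–1 at easting≈697822.8 (right) → 1 crossing.
South: 3–4 at easting≈654019.4 (left), 4–1 at easting≈660712.1 (left) → 0 crossings.
East: 5–6 at easting≈656560.8 (left), 6–7 at easting≈680543.4 (left) → 0 crossings.
Only Central has an odd count, so the point is inside Central.

Central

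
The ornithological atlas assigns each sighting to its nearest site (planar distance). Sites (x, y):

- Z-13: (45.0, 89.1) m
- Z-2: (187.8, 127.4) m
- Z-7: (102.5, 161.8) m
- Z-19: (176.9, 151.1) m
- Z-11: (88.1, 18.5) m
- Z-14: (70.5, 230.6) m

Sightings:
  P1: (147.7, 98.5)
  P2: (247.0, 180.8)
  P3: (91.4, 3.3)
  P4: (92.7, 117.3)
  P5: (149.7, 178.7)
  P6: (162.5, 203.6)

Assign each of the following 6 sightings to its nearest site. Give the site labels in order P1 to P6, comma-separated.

P1 → Z-2 (d²=2443.22)
P2 → Z-19 (d²=5796.10)
P3 → Z-11 (d²=241.93)
P4 → Z-7 (d²=2076.29)
P5 → Z-19 (d²=1501.60)
P6 → Z-19 (d²=2963.61)

Z-2, Z-19, Z-11, Z-7, Z-19, Z-19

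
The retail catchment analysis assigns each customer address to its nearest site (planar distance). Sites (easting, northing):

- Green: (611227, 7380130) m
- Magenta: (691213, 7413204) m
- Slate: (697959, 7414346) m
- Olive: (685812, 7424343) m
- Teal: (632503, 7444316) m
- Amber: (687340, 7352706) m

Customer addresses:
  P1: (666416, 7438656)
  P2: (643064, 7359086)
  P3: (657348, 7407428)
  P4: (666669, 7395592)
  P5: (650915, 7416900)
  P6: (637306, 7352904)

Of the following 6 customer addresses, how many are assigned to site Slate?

0

P1 → Olive
P2 → Green
P3 → Olive
P4 → Magenta
P5 → Teal
P6 → Green
0 of the 6 go to Slate.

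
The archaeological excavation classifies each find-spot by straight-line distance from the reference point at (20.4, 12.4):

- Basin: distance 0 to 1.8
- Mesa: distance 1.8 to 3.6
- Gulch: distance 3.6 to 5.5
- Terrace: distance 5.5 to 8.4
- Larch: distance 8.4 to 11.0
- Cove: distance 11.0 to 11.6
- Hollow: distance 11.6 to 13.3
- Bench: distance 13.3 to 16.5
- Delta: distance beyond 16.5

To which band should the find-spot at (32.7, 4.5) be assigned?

Bench

Distance = √((32.7−20.4)² + (4.5−12.4)²) = √(151.290 + 62.410) = 14.618.
13.3 ≤ 14.618 < 16.5 → Bench.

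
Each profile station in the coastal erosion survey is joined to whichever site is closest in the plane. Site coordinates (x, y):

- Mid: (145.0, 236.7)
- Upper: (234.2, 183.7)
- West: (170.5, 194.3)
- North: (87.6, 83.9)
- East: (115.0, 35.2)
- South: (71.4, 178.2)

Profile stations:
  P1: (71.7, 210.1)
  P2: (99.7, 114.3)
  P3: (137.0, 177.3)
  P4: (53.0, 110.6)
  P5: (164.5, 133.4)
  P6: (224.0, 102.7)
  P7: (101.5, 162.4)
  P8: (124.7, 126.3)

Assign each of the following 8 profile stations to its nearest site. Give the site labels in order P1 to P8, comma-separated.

South, North, West, North, West, Upper, South, North

P1 → South (d²=1017.70)
P2 → North (d²=1070.57)
P3 → West (d²=1411.25)
P4 → North (d²=1910.05)
P5 → West (d²=3744.81)
P6 → Upper (d²=6665.04)
P7 → South (d²=1155.65)
P8 → North (d²=3174.17)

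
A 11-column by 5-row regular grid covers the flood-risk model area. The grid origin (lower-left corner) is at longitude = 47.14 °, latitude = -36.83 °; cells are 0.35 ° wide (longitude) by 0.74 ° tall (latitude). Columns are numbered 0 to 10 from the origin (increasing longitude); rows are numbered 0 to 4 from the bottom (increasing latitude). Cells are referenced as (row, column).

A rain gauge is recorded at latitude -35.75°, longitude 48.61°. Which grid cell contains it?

Column index: ⌊(48.61 − 47.14) / 0.35⌋ = ⌊4.200⌋ = 4
Row offset from origin: ⌊(-35.75 − -36.83) / 0.74⌋ = ⌊1.459⌋ = 1 → row 1

(1, 4)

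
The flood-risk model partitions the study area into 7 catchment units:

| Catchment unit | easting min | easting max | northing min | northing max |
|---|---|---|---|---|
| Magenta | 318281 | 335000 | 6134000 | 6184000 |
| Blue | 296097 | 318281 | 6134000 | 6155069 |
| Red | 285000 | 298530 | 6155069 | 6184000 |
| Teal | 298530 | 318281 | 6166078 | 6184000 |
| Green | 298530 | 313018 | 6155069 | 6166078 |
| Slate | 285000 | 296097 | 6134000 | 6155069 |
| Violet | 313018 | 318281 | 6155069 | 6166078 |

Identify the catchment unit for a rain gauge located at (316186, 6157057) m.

The point has easting = 316186 and northing = 6157057.
Only Violet satisfies 313018 ≤ easting ≤ 318281 and 6155069 ≤ northing ≤ 6166078.

Violet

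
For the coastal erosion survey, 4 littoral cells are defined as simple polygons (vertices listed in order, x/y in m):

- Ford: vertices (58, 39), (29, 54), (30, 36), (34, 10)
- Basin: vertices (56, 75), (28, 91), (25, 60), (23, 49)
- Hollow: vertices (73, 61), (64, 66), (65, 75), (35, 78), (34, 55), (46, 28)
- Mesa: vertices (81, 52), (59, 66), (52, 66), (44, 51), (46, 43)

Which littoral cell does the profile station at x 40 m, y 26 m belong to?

Ford

Cast a ray rightward from (40, 26). For each polygon, the edges (by vertex number in listed order) whose endpoints lie on opposite sides of y = 26, where each meets that height, and whether that is right or left of the point:
Ford: 3–4 at x≈31.5 (left), 4–1 at x≈47.2 (right) → 1 crossing.
Basin: no edge straddles that height → 0 crossings.
Hollow: no edge straddles that height → 0 crossings.
Mesa: no edge straddles that height → 0 crossings.
Only Ford has an odd count, so the point is inside Ford.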